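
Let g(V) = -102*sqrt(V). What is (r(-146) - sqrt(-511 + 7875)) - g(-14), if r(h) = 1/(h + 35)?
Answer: -1/111 - 2*sqrt(1841) + 102*I*sqrt(14) ≈ -85.823 + 381.65*I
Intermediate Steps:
r(h) = 1/(35 + h)
(r(-146) - sqrt(-511 + 7875)) - g(-14) = (1/(35 - 146) - sqrt(-511 + 7875)) - (-102)*sqrt(-14) = (1/(-111) - sqrt(7364)) - (-102)*I*sqrt(14) = (-1/111 - 2*sqrt(1841)) - (-102)*I*sqrt(14) = (-1/111 - 2*sqrt(1841)) + 102*I*sqrt(14) = -1/111 - 2*sqrt(1841) + 102*I*sqrt(14)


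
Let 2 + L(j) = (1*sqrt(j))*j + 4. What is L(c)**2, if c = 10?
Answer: 1004 + 40*sqrt(10) ≈ 1130.5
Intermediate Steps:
L(j) = 2 + j**(3/2) (L(j) = -2 + ((1*sqrt(j))*j + 4) = -2 + (sqrt(j)*j + 4) = -2 + (j**(3/2) + 4) = -2 + (4 + j**(3/2)) = 2 + j**(3/2))
L(c)**2 = (2 + 10**(3/2))**2 = (2 + 10*sqrt(10))**2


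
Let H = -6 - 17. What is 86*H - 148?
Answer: -2126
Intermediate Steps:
H = -23
86*H - 148 = 86*(-23) - 148 = -1978 - 148 = -2126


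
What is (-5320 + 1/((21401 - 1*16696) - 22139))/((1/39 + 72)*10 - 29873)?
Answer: 3617206359/19821708338 ≈ 0.18249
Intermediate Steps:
(-5320 + 1/((21401 - 1*16696) - 22139))/((1/39 + 72)*10 - 29873) = (-5320 + 1/((21401 - 16696) - 22139))/((1/39 + 72)*10 - 29873) = (-5320 + 1/(4705 - 22139))/((2809/39)*10 - 29873) = (-5320 + 1/(-17434))/(28090/39 - 29873) = (-5320 - 1/17434)/(-1136957/39) = -92748881/17434*(-39/1136957) = 3617206359/19821708338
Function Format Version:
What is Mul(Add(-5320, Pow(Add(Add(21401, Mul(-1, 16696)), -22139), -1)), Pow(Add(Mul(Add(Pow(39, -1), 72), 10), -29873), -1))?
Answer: Rational(3617206359, 19821708338) ≈ 0.18249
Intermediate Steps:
Mul(Add(-5320, Pow(Add(Add(21401, Mul(-1, 16696)), -22139), -1)), Pow(Add(Mul(Add(Pow(39, -1), 72), 10), -29873), -1)) = Mul(Add(-5320, Pow(Add(Add(21401, -16696), -22139), -1)), Pow(Add(Mul(Add(Rational(1, 39), 72), 10), -29873), -1)) = Mul(Add(-5320, Pow(Add(4705, -22139), -1)), Pow(Add(Mul(Rational(2809, 39), 10), -29873), -1)) = Mul(Add(-5320, Pow(-17434, -1)), Pow(Add(Rational(28090, 39), -29873), -1)) = Mul(Add(-5320, Rational(-1, 17434)), Pow(Rational(-1136957, 39), -1)) = Mul(Rational(-92748881, 17434), Rational(-39, 1136957)) = Rational(3617206359, 19821708338)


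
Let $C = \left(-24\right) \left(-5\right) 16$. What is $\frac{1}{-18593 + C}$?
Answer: $- \frac{1}{16673} \approx -5.9977 \cdot 10^{-5}$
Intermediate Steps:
$C = 1920$ ($C = 120 \cdot 16 = 1920$)
$\frac{1}{-18593 + C} = \frac{1}{-18593 + 1920} = \frac{1}{-16673} = - \frac{1}{16673}$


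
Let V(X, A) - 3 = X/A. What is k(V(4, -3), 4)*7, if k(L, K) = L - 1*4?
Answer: -49/3 ≈ -16.333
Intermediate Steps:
V(X, A) = 3 + X/A
k(L, K) = -4 + L (k(L, K) = L - 4 = -4 + L)
k(V(4, -3), 4)*7 = (-4 + (3 + 4/(-3)))*7 = (-4 + (3 + 4*(-⅓)))*7 = (-4 + (3 - 4/3))*7 = (-4 + 5/3)*7 = -7/3*7 = -49/3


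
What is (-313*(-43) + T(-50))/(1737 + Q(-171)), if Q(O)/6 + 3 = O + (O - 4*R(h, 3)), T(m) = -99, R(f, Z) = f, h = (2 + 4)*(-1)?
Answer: -13360/189 ≈ -70.688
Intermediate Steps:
h = -6 (h = 6*(-1) = -6)
Q(O) = 126 + 12*O (Q(O) = -18 + 6*(O + (O - 4*(-6))) = -18 + 6*(O + (O + 24)) = -18 + 6*(O + (24 + O)) = -18 + 6*(24 + 2*O) = -18 + (144 + 12*O) = 126 + 12*O)
(-313*(-43) + T(-50))/(1737 + Q(-171)) = (-313*(-43) - 99)/(1737 + (126 + 12*(-171))) = (13459 - 99)/(1737 + (126 - 2052)) = 13360/(1737 - 1926) = 13360/(-189) = 13360*(-1/189) = -13360/189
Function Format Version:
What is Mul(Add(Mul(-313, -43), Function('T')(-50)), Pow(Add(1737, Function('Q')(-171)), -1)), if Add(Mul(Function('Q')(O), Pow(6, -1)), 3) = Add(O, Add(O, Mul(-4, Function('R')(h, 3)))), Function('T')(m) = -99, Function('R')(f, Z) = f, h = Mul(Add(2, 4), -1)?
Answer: Rational(-13360, 189) ≈ -70.688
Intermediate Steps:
h = -6 (h = Mul(6, -1) = -6)
Function('Q')(O) = Add(126, Mul(12, O)) (Function('Q')(O) = Add(-18, Mul(6, Add(O, Add(O, Mul(-4, -6))))) = Add(-18, Mul(6, Add(O, Add(O, 24)))) = Add(-18, Mul(6, Add(O, Add(24, O)))) = Add(-18, Mul(6, Add(24, Mul(2, O)))) = Add(-18, Add(144, Mul(12, O))) = Add(126, Mul(12, O)))
Mul(Add(Mul(-313, -43), Function('T')(-50)), Pow(Add(1737, Function('Q')(-171)), -1)) = Mul(Add(Mul(-313, -43), -99), Pow(Add(1737, Add(126, Mul(12, -171))), -1)) = Mul(Add(13459, -99), Pow(Add(1737, Add(126, -2052)), -1)) = Mul(13360, Pow(Add(1737, -1926), -1)) = Mul(13360, Pow(-189, -1)) = Mul(13360, Rational(-1, 189)) = Rational(-13360, 189)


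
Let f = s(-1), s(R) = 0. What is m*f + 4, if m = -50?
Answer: 4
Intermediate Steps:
f = 0
m*f + 4 = -50*0 + 4 = 0 + 4 = 4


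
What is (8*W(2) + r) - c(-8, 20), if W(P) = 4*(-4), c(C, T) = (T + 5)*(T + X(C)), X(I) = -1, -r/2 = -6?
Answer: -591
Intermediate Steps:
r = 12 (r = -2*(-6) = 12)
c(C, T) = (-1 + T)*(5 + T) (c(C, T) = (T + 5)*(T - 1) = (5 + T)*(-1 + T) = (-1 + T)*(5 + T))
W(P) = -16
(8*W(2) + r) - c(-8, 20) = (8*(-16) + 12) - (-5 + 20² + 4*20) = (-128 + 12) - (-5 + 400 + 80) = -116 - 1*475 = -116 - 475 = -591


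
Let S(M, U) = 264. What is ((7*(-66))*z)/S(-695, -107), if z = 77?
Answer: -539/4 ≈ -134.75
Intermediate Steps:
((7*(-66))*z)/S(-695, -107) = ((7*(-66))*77)/264 = -462*77*(1/264) = -35574*1/264 = -539/4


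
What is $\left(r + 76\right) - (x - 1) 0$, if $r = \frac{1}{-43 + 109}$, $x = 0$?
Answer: $0$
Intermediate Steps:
$r = \frac{1}{66} \approx 0.015152$
$\left(r + 76\right) - (x - 1) 0 = \left(\frac{1}{66} + 76\right) - (0 - 1) 0 = \frac{5017 - (0 - 1) 0}{66} = \frac{5017 \left(-1\right) \left(-1\right) 0}{66} = \frac{5017 \cdot 1 \cdot 0}{66} = \frac{5017}{66} \cdot 0 = 0$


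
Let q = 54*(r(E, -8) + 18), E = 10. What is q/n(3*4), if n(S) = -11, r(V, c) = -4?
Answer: -756/11 ≈ -68.727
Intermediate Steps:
q = 756 (q = 54*(-4 + 18) = 54*14 = 756)
q/n(3*4) = 756/(-11) = 756*(-1/11) = -756/11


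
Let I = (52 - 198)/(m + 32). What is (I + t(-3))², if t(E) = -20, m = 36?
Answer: 567009/1156 ≈ 490.49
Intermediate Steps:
I = -73/34 (I = (52 - 198)/(36 + 32) = -146/68 = -146*1/68 = -73/34 ≈ -2.1471)
(I + t(-3))² = (-73/34 - 20)² = (-753/34)² = 567009/1156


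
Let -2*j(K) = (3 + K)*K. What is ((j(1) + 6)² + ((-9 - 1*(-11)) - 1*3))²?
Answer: 225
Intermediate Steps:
j(K) = -K*(3 + K)/2 (j(K) = -(3 + K)*K/2 = -K*(3 + K)/2)
((j(1) + 6)² + ((-9 - 1*(-11)) - 1*3))² = ((-½*1*(3 + 1) + 6)² + ((-9 - 1*(-11)) - 1*3))² = ((-½*1*4 + 6)² + ((-9 + 11) - 3))² = ((-2 + 6)² + (2 - 3))² = (4² - 1)² = (16 - 1)² = 15² = 225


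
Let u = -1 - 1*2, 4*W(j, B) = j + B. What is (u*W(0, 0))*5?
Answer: 0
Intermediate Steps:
W(j, B) = B/4 + j/4 (W(j, B) = (j + B)/4 = (B + j)/4 = B/4 + j/4)
u = -3 (u = -1 - 2 = -3)
(u*W(0, 0))*5 = -3*((¼)*0 + (¼)*0)*5 = -3*(0 + 0)*5 = -3*0*5 = 0*5 = 0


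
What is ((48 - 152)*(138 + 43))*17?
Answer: -320008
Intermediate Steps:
((48 - 152)*(138 + 43))*17 = -104*181*17 = -18824*17 = -320008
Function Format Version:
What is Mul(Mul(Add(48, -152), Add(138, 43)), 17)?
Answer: -320008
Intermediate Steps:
Mul(Mul(Add(48, -152), Add(138, 43)), 17) = Mul(Mul(-104, 181), 17) = Mul(-18824, 17) = -320008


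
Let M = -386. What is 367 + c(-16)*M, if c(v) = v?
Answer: 6543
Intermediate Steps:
367 + c(-16)*M = 367 - 16*(-386) = 367 + 6176 = 6543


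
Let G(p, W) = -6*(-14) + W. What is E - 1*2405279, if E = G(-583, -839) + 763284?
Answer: -1642750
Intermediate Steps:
G(p, W) = 84 + W
E = 762529 (E = (84 - 839) + 763284 = -755 + 763284 = 762529)
E - 1*2405279 = 762529 - 1*2405279 = 762529 - 2405279 = -1642750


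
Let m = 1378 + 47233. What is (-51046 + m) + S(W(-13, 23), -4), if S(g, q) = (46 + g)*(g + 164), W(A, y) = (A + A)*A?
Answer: 190333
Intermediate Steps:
W(A, y) = 2*A² (W(A, y) = (2*A)*A = 2*A²)
S(g, q) = (46 + g)*(164 + g)
m = 48611
(-51046 + m) + S(W(-13, 23), -4) = (-51046 + 48611) + (7544 + (2*(-13)²)² + 210*(2*(-13)²)) = -2435 + (7544 + (2*169)² + 210*(2*169)) = -2435 + (7544 + 338² + 210*338) = -2435 + (7544 + 114244 + 70980) = -2435 + 192768 = 190333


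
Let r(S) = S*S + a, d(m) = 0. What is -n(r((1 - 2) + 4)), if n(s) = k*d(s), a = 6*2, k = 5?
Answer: 0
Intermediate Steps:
a = 12
r(S) = 12 + S² (r(S) = S*S + 12 = S² + 12 = 12 + S²)
n(s) = 0 (n(s) = 5*0 = 0)
-n(r((1 - 2) + 4)) = -1*0 = 0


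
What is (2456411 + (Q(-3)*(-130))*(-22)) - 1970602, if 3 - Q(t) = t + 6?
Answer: 485809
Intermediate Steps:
Q(t) = -3 - t (Q(t) = 3 - (t + 6) = 3 - (6 + t) = 3 + (-6 - t) = -3 - t)
(2456411 + (Q(-3)*(-130))*(-22)) - 1970602 = (2456411 + ((-3 - 1*(-3))*(-130))*(-22)) - 1970602 = (2456411 + ((-3 + 3)*(-130))*(-22)) - 1970602 = (2456411 + (0*(-130))*(-22)) - 1970602 = (2456411 + 0*(-22)) - 1970602 = (2456411 + 0) - 1970602 = 2456411 - 1970602 = 485809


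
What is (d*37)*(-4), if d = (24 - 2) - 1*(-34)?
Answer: -8288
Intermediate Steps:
d = 56 (d = 22 + 34 = 56)
(d*37)*(-4) = (56*37)*(-4) = 2072*(-4) = -8288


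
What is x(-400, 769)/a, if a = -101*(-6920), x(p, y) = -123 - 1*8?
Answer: -131/698920 ≈ -0.00018743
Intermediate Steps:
x(p, y) = -131 (x(p, y) = -123 - 8 = -131)
a = 698920
x(-400, 769)/a = -131/698920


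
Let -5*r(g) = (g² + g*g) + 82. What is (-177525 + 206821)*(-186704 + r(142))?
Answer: -5706450656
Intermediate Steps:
r(g) = -82/5 - 2*g²/5 (r(g) = -((g² + g*g) + 82)/5 = -((g² + g²) + 82)/5 = -(2*g² + 82)/5 = -(82 + 2*g²)/5 = -82/5 - 2*g²/5)
(-177525 + 206821)*(-186704 + r(142)) = (-177525 + 206821)*(-186704 + (-82/5 - ⅖*142²)) = 29296*(-186704 + (-82/5 - ⅖*20164)) = 29296*(-186704 + (-82/5 - 40328/5)) = 29296*(-186704 - 8082) = 29296*(-194786) = -5706450656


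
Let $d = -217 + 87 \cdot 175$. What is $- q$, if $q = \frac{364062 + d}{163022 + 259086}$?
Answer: $- \frac{189535}{211054} \approx -0.89804$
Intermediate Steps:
$d = 15008$ ($d = -217 + 15225 = 15008$)
$q = \frac{189535}{211054}$ ($q = \frac{364062 + 15008}{163022 + 259086} = \frac{379070}{422108} = 379070 \cdot \frac{1}{422108} = \frac{189535}{211054} \approx 0.89804$)
$- q = \left(-1\right) \frac{189535}{211054} = - \frac{189535}{211054}$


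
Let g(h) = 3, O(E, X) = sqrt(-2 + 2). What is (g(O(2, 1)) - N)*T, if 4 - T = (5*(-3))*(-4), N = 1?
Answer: -112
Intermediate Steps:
O(E, X) = 0 (O(E, X) = sqrt(0) = 0)
T = -56 (T = 4 - 5*(-3)*(-4) = 4 - (-15)*(-4) = 4 - 1*60 = 4 - 60 = -56)
(g(O(2, 1)) - N)*T = (3 - 1*1)*(-56) = (3 - 1)*(-56) = 2*(-56) = -112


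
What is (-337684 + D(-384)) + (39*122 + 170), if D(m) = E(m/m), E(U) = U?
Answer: -332755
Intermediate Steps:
D(m) = 1 (D(m) = m/m = 1)
(-337684 + D(-384)) + (39*122 + 170) = (-337684 + 1) + (39*122 + 170) = -337683 + (4758 + 170) = -337683 + 4928 = -332755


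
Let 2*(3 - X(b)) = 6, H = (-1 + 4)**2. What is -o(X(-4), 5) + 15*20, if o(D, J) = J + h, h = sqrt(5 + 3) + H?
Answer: 286 - 2*sqrt(2) ≈ 283.17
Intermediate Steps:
H = 9 (H = 3**2 = 9)
X(b) = 0 (X(b) = 3 - 1/2*6 = 3 - 3 = 0)
h = 9 + 2*sqrt(2) (h = sqrt(5 + 3) + 9 = sqrt(8) + 9 = 2*sqrt(2) + 9 = 9 + 2*sqrt(2) ≈ 11.828)
o(D, J) = 9 + J + 2*sqrt(2) (o(D, J) = J + (9 + 2*sqrt(2)) = 9 + J + 2*sqrt(2))
-o(X(-4), 5) + 15*20 = -(9 + 5 + 2*sqrt(2)) + 15*20 = -(14 + 2*sqrt(2)) + 300 = (-14 - 2*sqrt(2)) + 300 = 286 - 2*sqrt(2)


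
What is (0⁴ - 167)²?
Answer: 27889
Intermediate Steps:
(0⁴ - 167)² = (0 - 167)² = (-167)² = 27889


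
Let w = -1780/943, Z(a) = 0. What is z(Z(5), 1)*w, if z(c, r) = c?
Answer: 0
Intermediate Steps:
w = -1780/943 (w = -1780*1/943 = -1780/943 ≈ -1.8876)
z(Z(5), 1)*w = 0*(-1780/943) = 0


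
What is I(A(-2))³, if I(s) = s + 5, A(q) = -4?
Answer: 1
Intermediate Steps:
I(s) = 5 + s
I(A(-2))³ = (5 - 4)³ = 1³ = 1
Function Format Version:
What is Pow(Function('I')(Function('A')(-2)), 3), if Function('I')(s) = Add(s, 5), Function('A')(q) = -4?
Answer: 1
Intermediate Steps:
Function('I')(s) = Add(5, s)
Pow(Function('I')(Function('A')(-2)), 3) = Pow(Add(5, -4), 3) = Pow(1, 3) = 1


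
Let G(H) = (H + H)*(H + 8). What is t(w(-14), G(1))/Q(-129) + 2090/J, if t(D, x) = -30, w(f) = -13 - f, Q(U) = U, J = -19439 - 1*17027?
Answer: 137395/784019 ≈ 0.17524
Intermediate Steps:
J = -36466 (J = -19439 - 17027 = -36466)
G(H) = 2*H*(8 + H) (G(H) = (2*H)*(8 + H) = 2*H*(8 + H))
t(w(-14), G(1))/Q(-129) + 2090/J = -30/(-129) + 2090/(-36466) = -30*(-1/129) + 2090*(-1/36466) = 10/43 - 1045/18233 = 137395/784019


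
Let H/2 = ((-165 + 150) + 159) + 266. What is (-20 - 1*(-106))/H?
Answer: 43/410 ≈ 0.10488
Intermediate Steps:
H = 820 (H = 2*(((-165 + 150) + 159) + 266) = 2*((-15 + 159) + 266) = 2*(144 + 266) = 2*410 = 820)
(-20 - 1*(-106))/H = (-20 - 1*(-106))/820 = (-20 + 106)*(1/820) = 86*(1/820) = 43/410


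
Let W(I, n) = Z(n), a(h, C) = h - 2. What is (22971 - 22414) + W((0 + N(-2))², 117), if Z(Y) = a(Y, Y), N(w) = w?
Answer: 672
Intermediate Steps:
a(h, C) = -2 + h
Z(Y) = -2 + Y
W(I, n) = -2 + n
(22971 - 22414) + W((0 + N(-2))², 117) = (22971 - 22414) + (-2 + 117) = 557 + 115 = 672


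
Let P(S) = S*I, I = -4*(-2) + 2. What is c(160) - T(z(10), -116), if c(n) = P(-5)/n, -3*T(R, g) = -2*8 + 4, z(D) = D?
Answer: -69/16 ≈ -4.3125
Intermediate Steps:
I = 10 (I = 8 + 2 = 10)
P(S) = 10*S (P(S) = S*10 = 10*S)
T(R, g) = 4 (T(R, g) = -(-2*8 + 4)/3 = -(-16 + 4)/3 = -1/3*(-12) = 4)
c(n) = -50/n (c(n) = (10*(-5))/n = -50/n)
c(160) - T(z(10), -116) = -50/160 - 1*4 = -50*1/160 - 4 = -5/16 - 4 = -69/16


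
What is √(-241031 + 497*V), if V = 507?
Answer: 2*√2737 ≈ 104.63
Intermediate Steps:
√(-241031 + 497*V) = √(-241031 + 497*507) = √(-241031 + 251979) = √10948 = 2*√2737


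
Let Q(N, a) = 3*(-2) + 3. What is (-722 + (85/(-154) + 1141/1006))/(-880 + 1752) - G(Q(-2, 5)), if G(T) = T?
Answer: 73379065/33773432 ≈ 2.1727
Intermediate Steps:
Q(N, a) = -3 (Q(N, a) = -6 + 3 = -3)
(-722 + (85/(-154) + 1141/1006))/(-880 + 1752) - G(Q(-2, 5)) = (-722 + (85/(-154) + 1141/1006))/(-880 + 1752) - 1*(-3) = (-722 + (85*(-1/154) + 1141*(1/1006)))/872 + 3 = (-722 + (-85/154 + 1141/1006))*(1/872) + 3 = (-722 + 22551/38731)*(1/872) + 3 = -27941231/38731*1/872 + 3 = -27941231/33773432 + 3 = 73379065/33773432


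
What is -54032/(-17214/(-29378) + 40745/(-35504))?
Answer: 28178674408192/292920377 ≈ 96199.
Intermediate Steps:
-54032/(-17214/(-29378) + 40745/(-35504)) = -54032/(-17214*(-1/29378) + 40745*(-1/35504)) = -54032/(8607/14689 - 40745/35504) = -54032/(-292920377/521518256) = -54032*(-521518256/292920377) = 28178674408192/292920377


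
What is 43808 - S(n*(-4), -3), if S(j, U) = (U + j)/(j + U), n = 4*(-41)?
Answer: 43807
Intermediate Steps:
n = -164
S(j, U) = 1 (S(j, U) = (U + j)/(U + j) = 1)
43808 - S(n*(-4), -3) = 43808 - 1*1 = 43808 - 1 = 43807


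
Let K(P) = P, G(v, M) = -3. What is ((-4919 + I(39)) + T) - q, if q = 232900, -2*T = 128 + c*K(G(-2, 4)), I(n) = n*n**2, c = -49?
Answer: -357275/2 ≈ -1.7864e+5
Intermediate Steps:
I(n) = n**3
T = -275/2 (T = -(128 - 49*(-3))/2 = -(128 + 147)/2 = -1/2*275 = -275/2 ≈ -137.50)
((-4919 + I(39)) + T) - q = ((-4919 + 39**3) - 275/2) - 1*232900 = ((-4919 + 59319) - 275/2) - 232900 = (54400 - 275/2) - 232900 = 108525/2 - 232900 = -357275/2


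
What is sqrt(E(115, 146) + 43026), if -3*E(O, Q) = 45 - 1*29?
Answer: sqrt(387186)/3 ≈ 207.41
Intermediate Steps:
E(O, Q) = -16/3 (E(O, Q) = -(45 - 1*29)/3 = -(45 - 29)/3 = -1/3*16 = -16/3)
sqrt(E(115, 146) + 43026) = sqrt(-16/3 + 43026) = sqrt(129062/3) = sqrt(387186)/3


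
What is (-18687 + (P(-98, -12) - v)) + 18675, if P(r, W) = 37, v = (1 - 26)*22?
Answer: 575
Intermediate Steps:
v = -550 (v = -25*22 = -550)
(-18687 + (P(-98, -12) - v)) + 18675 = (-18687 + (37 - 1*(-550))) + 18675 = (-18687 + (37 + 550)) + 18675 = (-18687 + 587) + 18675 = -18100 + 18675 = 575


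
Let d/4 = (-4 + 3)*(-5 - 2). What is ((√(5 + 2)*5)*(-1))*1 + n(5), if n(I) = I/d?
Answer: 5/28 - 5*√7 ≈ -13.050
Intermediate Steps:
d = 28 (d = 4*((-4 + 3)*(-5 - 2)) = 4*(-1*(-7)) = 4*7 = 28)
n(I) = I/28
((√(5 + 2)*5)*(-1))*1 + n(5) = ((√(5 + 2)*5)*(-1))*1 + (1/28)*5 = ((√7*5)*(-1))*1 + 5/28 = ((5*√7)*(-1))*1 + 5/28 = -5*√7*1 + 5/28 = -5*√7 + 5/28 = 5/28 - 5*√7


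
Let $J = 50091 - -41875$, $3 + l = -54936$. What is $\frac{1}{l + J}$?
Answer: $\frac{1}{37027} \approx 2.7007 \cdot 10^{-5}$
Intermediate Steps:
$l = -54939$ ($l = -3 - 54936 = -54939$)
$J = 91966$ ($J = 50091 + 41875 = 91966$)
$\frac{1}{l + J} = \frac{1}{-54939 + 91966} = \frac{1}{37027}$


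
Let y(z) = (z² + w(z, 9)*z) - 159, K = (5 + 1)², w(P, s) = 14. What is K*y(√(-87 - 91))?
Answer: -12132 + 504*I*√178 ≈ -12132.0 + 6724.2*I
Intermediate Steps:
K = 36 (K = 6² = 36)
y(z) = -159 + z² + 14*z (y(z) = (z² + 14*z) - 159 = -159 + z² + 14*z)
K*y(√(-87 - 91)) = 36*(-159 + (√(-87 - 91))² + 14*√(-87 - 91)) = 36*(-159 + (√(-178))² + 14*√(-178)) = 36*(-159 + (I*√178)² + 14*(I*√178)) = 36*(-159 - 178 + 14*I*√178) = 36*(-337 + 14*I*√178) = -12132 + 504*I*√178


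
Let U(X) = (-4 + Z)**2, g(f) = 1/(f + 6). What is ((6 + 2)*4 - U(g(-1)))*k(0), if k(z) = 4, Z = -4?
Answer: -128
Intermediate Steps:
g(f) = 1/(6 + f)
U(X) = 64 (U(X) = (-4 - 4)**2 = (-8)**2 = 64)
((6 + 2)*4 - U(g(-1)))*k(0) = ((6 + 2)*4 - 1*64)*4 = (8*4 - 64)*4 = (32 - 64)*4 = -32*4 = -128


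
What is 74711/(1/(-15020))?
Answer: -1122159220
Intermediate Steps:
74711/(1/(-15020)) = 74711/(-1/15020) = 74711*(-15020) = -1122159220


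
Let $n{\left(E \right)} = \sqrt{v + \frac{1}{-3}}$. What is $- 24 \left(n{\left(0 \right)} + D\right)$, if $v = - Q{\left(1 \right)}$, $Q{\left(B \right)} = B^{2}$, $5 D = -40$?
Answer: $192 - 16 i \sqrt{3} \approx 192.0 - 27.713 i$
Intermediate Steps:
$D = -8$ ($D = \frac{1}{5} \left(-40\right) = -8$)
$v = -1$ ($v = - 1^{2} = \left(-1\right) 1 = -1$)
$n{\left(E \right)} = \frac{2 i \sqrt{3}}{3}$ ($n{\left(E \right)} = \sqrt{-1 + \frac{1}{-3}} = \sqrt{-1 - \frac{1}{3}} = \sqrt{- \frac{4}{3}} = \frac{2 i \sqrt{3}}{3}$)
$- 24 \left(n{\left(0 \right)} + D\right) = - 24 \left(\frac{2 i \sqrt{3}}{3} - 8\right) = - 24 \left(-8 + \frac{2 i \sqrt{3}}{3}\right) = 192 - 16 i \sqrt{3}$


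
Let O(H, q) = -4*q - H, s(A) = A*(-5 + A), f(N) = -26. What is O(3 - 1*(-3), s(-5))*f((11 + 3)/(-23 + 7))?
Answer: 5356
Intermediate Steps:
O(H, q) = -H - 4*q
O(3 - 1*(-3), s(-5))*f((11 + 3)/(-23 + 7)) = (-(3 - 1*(-3)) - (-20)*(-5 - 5))*(-26) = (-(3 + 3) - (-20)*(-10))*(-26) = (-1*6 - 4*50)*(-26) = (-6 - 200)*(-26) = -206*(-26) = 5356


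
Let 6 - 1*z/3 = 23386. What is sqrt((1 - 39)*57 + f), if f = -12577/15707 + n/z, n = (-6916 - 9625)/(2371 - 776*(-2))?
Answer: I*sqrt(206498792186070290730036195)/308708990610 ≈ 46.549*I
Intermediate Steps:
n = -16541/3923 (n = -16541/(2371 + 1552) = -16541/3923 ≈ -4.2164)
z = -70140 (z = 18 - 3*23386 = 18 - 70158 = -70140)
f = -494345385779/617417981220 (f = -12577/15707 - 16541/3923/(-70140) = -12577*1/15707 - 16541/3923*(-1/70140) = -12577/15707 + 2363/39308460 = -494345385779/617417981220 ≈ -0.80067)
sqrt((1 - 39)*57 + f) = sqrt((1 - 39)*57 - 494345385779/617417981220) = sqrt(-38*57 - 494345385779/617417981220) = sqrt(-2166 - 494345385779/617417981220) = sqrt(-1337821692708299/617417981220) = I*sqrt(206498792186070290730036195)/308708990610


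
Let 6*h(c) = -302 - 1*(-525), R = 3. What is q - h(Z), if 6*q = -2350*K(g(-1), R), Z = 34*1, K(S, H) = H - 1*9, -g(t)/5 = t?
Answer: 13877/6 ≈ 2312.8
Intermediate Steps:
g(t) = -5*t
K(S, H) = -9 + H (K(S, H) = H - 9 = -9 + H)
Z = 34
h(c) = 223/6 (h(c) = (-302 - 1*(-525))/6 = (-302 + 525)/6 = (⅙)*223 = 223/6)
q = 2350 (q = (-2350*(-9 + 3))/6 = (-2350*(-6))/6 = (⅙)*14100 = 2350)
q - h(Z) = 2350 - 1*223/6 = 2350 - 223/6 = 13877/6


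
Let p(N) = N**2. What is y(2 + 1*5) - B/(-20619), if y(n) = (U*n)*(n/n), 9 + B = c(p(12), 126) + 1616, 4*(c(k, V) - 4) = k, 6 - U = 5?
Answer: 16220/2291 ≈ 7.0799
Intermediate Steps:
U = 1 (U = 6 - 1*5 = 6 - 5 = 1)
c(k, V) = 4 + k/4
B = 1647 (B = -9 + ((4 + (1/4)*12**2) + 1616) = -9 + ((4 + (1/4)*144) + 1616) = -9 + ((4 + 36) + 1616) = -9 + (40 + 1616) = -9 + 1656 = 1647)
y(n) = n (y(n) = (1*n)*(n/n) = n*1 = n)
y(2 + 1*5) - B/(-20619) = (2 + 1*5) - 1647/(-20619) = (2 + 5) - 1647*(-1)/20619 = 7 - 1*(-183/2291) = 7 + 183/2291 = 16220/2291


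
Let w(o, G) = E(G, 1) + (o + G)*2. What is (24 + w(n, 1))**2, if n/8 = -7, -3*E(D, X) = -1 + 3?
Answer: 67600/9 ≈ 7511.1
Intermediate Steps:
E(D, X) = -2/3 (E(D, X) = -(-1 + 3)/3 = -1/3*2 = -2/3)
n = -56 (n = 8*(-7) = -56)
w(o, G) = -2/3 + 2*G + 2*o (w(o, G) = -2/3 + (o + G)*2 = -2/3 + (G + o)*2 = -2/3 + (2*G + 2*o) = -2/3 + 2*G + 2*o)
(24 + w(n, 1))**2 = (24 + (-2/3 + 2*1 + 2*(-56)))**2 = (24 + (-2/3 + 2 - 112))**2 = (24 - 332/3)**2 = (-260/3)**2 = 67600/9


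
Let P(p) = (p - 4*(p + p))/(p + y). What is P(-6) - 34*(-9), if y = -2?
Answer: 1203/4 ≈ 300.75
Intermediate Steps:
P(p) = -7*p/(-2 + p) (P(p) = (p - 4*(p + p))/(p - 2) = (p - 8*p)/(-2 + p) = (-7*p)/(-2 + p) = -7*p/(-2 + p))
P(-6) - 34*(-9) = -7*(-6)/(-2 - 6) - 34*(-9) = -7*(-6)/(-8) + 306 = -7*(-6)*(-⅛) + 306 = -21/4 + 306 = 1203/4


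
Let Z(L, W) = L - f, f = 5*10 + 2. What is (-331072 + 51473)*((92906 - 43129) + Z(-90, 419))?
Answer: -13877896365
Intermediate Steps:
f = 52 (f = 50 + 2 = 52)
Z(L, W) = -52 + L (Z(L, W) = L - 1*52 = L - 52 = -52 + L)
(-331072 + 51473)*((92906 - 43129) + Z(-90, 419)) = (-331072 + 51473)*((92906 - 43129) + (-52 - 90)) = -279599*(49777 - 142) = -279599*49635 = -13877896365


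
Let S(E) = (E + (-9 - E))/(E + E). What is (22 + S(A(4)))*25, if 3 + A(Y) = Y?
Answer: 875/2 ≈ 437.50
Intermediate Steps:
A(Y) = -3 + Y
S(E) = -9/(2*E) (S(E) = -9*1/(2*E) = -9/(2*E))
(22 + S(A(4)))*25 = (22 - 9/(2*(-3 + 4)))*25 = (22 - 9/2/1)*25 = (22 - 9/2*1)*25 = (22 - 9/2)*25 = (35/2)*25 = 875/2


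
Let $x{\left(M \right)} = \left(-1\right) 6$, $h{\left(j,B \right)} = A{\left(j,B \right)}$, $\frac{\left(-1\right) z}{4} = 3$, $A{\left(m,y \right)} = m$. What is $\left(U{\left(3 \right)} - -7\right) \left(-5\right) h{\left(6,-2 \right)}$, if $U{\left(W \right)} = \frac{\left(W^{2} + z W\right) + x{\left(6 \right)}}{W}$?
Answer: $120$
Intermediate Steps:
$z = -12$ ($z = \left(-4\right) 3 = -12$)
$h{\left(j,B \right)} = j$
$x{\left(M \right)} = -6$
$U{\left(W \right)} = \frac{-6 + W^{2} - 12 W}{W}$ ($U{\left(W \right)} = \frac{\left(W^{2} - 12 W\right) - 6}{W} = \frac{-6 + W^{2} - 12 W}{W}$)
$\left(U{\left(3 \right)} - -7\right) \left(-5\right) h{\left(6,-2 \right)} = \left(\left(-12 + 3 - \frac{6}{3}\right) - -7\right) \left(-5\right) 6 = \left(\left(-12 + 3 - 2\right) + 7\right) \left(-5\right) 6 = \left(-11 + 7\right) \left(-5\right) 6 = \left(-4\right) \left(-5\right) 6 = 20 \cdot 6 = 120$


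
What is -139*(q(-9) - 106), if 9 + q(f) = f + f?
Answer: 18487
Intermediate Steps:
q(f) = -9 + 2*f (q(f) = -9 + (f + f) = -9 + 2*f)
-139*(q(-9) - 106) = -139*((-9 + 2*(-9)) - 106) = -139*((-9 - 18) - 106) = -139*(-27 - 106) = -139*(-133) = 18487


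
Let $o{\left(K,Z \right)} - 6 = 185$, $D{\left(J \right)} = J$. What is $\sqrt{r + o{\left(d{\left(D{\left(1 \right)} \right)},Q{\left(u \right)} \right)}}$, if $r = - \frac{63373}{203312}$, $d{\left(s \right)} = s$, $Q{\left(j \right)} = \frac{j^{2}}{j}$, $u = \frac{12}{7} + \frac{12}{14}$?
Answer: $\frac{3 \sqrt{54737829537}}{50828} \approx 13.809$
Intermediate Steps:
$u = \frac{18}{7}$ ($u = 12 \cdot \frac{1}{7} + 12 \cdot \frac{1}{14} = \frac{12}{7} + \frac{6}{7} = \frac{18}{7} \approx 2.5714$)
$Q{\left(j \right)} = j$
$r = - \frac{63373}{203312}$ ($r = \left(-63373\right) \frac{1}{203312} = - \frac{63373}{203312} \approx -0.3117$)
$o{\left(K,Z \right)} = 191$ ($o{\left(K,Z \right)} = 6 + 185 = 191$)
$\sqrt{r + o{\left(d{\left(D{\left(1 \right)} \right)},Q{\left(u \right)} \right)}} = \sqrt{- \frac{63373}{203312} + 191} = \sqrt{\frac{38769219}{203312}} = \frac{3 \sqrt{54737829537}}{50828}$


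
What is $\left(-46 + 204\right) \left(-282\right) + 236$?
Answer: $-44320$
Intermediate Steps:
$\left(-46 + 204\right) \left(-282\right) + 236 = 158 \left(-282\right) + 236 = -44556 + 236 = -44320$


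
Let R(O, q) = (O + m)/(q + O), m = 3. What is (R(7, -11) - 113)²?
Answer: 53361/4 ≈ 13340.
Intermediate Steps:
R(O, q) = (3 + O)/(O + q) (R(O, q) = (O + 3)/(q + O) = (3 + O)/(O + q))
(R(7, -11) - 113)² = ((3 + 7)/(7 - 11) - 113)² = (10/(-4) - 113)² = (-¼*10 - 113)² = (-5/2 - 113)² = (-231/2)² = 53361/4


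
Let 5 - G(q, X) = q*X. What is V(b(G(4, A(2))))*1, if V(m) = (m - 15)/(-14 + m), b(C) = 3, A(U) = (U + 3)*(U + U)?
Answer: 12/11 ≈ 1.0909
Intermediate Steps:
A(U) = 2*U*(3 + U) (A(U) = (3 + U)*(2*U) = 2*U*(3 + U))
G(q, X) = 5 - X*q (G(q, X) = 5 - q*X = 5 - X*q)
V(m) = (-15 + m)/(-14 + m)
V(b(G(4, A(2))))*1 = ((-15 + 3)/(-14 + 3))*1 = (-12/(-11))*1 = -1/11*(-12)*1 = (12/11)*1 = 12/11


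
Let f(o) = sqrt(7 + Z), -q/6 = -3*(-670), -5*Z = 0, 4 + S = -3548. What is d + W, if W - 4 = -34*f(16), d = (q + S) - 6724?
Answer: -22332 - 34*sqrt(7) ≈ -22422.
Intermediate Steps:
S = -3552 (S = -4 - 3548 = -3552)
Z = 0 (Z = -1/5*0 = 0)
q = -12060 (q = -(-18)*(-670) = -6*2010 = -12060)
f(o) = sqrt(7) (f(o) = sqrt(7 + 0) = sqrt(7))
d = -22336 (d = (-12060 - 3552) - 6724 = -15612 - 6724 = -22336)
W = 4 - 34*sqrt(7) ≈ -85.956
d + W = -22336 + (4 - 34*sqrt(7)) = -22332 - 34*sqrt(7)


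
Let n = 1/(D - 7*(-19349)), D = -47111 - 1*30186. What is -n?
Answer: -1/58146 ≈ -1.7198e-5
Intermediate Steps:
D = -77297 (D = -47111 - 30186 = -77297)
n = 1/58146 (n = 1/(-77297 - 7*(-19349)) = 1/(-77297 + 135443) = 1/58146 ≈ 1.7198e-5)
-n = -1*1/58146 = -1/58146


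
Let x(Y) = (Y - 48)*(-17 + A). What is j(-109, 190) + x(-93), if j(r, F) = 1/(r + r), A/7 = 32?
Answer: -6362767/218 ≈ -29187.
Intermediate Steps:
A = 224 (A = 7*32 = 224)
j(r, F) = 1/(2*r)
x(Y) = -9936 + 207*Y (x(Y) = (Y - 48)*(-17 + 224) = (-48 + Y)*207 = -9936 + 207*Y)
j(-109, 190) + x(-93) = (1/2)/(-109) + (-9936 + 207*(-93)) = (1/2)*(-1/109) + (-9936 - 19251) = -1/218 - 29187 = -6362767/218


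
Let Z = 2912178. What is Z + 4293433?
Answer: 7205611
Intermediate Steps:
Z + 4293433 = 2912178 + 4293433 = 7205611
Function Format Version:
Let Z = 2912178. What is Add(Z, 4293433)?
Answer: 7205611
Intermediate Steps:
Add(Z, 4293433) = Add(2912178, 4293433) = 7205611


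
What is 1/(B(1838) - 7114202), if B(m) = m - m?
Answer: -1/7114202 ≈ -1.4056e-7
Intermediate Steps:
B(m) = 0
1/(B(1838) - 7114202) = 1/(0 - 7114202) = 1/(-7114202) = -1/7114202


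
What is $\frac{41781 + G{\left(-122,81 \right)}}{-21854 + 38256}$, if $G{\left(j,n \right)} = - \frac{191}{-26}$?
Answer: $\frac{1086497}{426452} \approx 2.5478$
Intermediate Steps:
$G{\left(j,n \right)} = \frac{191}{26}$ ($G{\left(j,n \right)} = \left(-191\right) \left(- \frac{1}{26}\right) = \frac{191}{26}$)
$\frac{41781 + G{\left(-122,81 \right)}}{-21854 + 38256} = \frac{41781 + \frac{191}{26}}{-21854 + 38256} = \frac{1086497}{26 \cdot 16402} = \frac{1086497}{26} \cdot \frac{1}{16402} = \frac{1086497}{426452}$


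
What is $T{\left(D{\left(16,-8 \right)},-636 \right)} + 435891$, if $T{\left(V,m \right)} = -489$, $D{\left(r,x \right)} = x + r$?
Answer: $435402$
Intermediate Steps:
$D{\left(r,x \right)} = r + x$
$T{\left(D{\left(16,-8 \right)},-636 \right)} + 435891 = -489 + 435891 = 435402$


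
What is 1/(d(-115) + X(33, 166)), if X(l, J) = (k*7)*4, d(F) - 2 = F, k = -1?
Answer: -1/141 ≈ -0.0070922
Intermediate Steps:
d(F) = 2 + F
X(l, J) = -28 (X(l, J) = -1*7*4 = -7*4 = -28)
1/(d(-115) + X(33, 166)) = 1/((2 - 115) - 28) = 1/(-113 - 28) = 1/(-141) = -1/141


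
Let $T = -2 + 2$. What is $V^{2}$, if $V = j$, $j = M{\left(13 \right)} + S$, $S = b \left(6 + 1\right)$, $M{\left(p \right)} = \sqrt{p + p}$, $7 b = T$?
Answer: $26$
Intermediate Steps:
$T = 0$
$b = 0$ ($b = \frac{1}{7} \cdot 0 = 0$)
$M{\left(p \right)} = \sqrt{2} \sqrt{p}$ ($M{\left(p \right)} = \sqrt{2 p} = \sqrt{2} \sqrt{p}$)
$S = 0$ ($S = 0 \left(6 + 1\right) = 0 \cdot 7 = 0$)
$j = \sqrt{26}$ ($j = \sqrt{2} \sqrt{13} + 0 = \sqrt{26} + 0 = \sqrt{26} \approx 5.099$)
$V = \sqrt{26} \approx 5.099$
$V^{2} = \left(\sqrt{26}\right)^{2} = 26$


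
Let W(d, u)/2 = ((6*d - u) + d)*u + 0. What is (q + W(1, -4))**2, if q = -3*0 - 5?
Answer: 8649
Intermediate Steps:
W(d, u) = 2*u*(-u + 7*d) (W(d, u) = 2*(((6*d - u) + d)*u + 0) = 2*(((-u + 6*d) + d)*u + 0) = 2*((-u + 7*d)*u + 0) = 2*(u*(-u + 7*d) + 0) = 2*(u*(-u + 7*d)) = 2*u*(-u + 7*d))
q = -5 (q = 0 - 5 = -5)
(q + W(1, -4))**2 = (-5 + 2*(-4)*(-1*(-4) + 7*1))**2 = (-5 + 2*(-4)*(4 + 7))**2 = (-5 + 2*(-4)*11)**2 = (-5 - 88)**2 = (-93)**2 = 8649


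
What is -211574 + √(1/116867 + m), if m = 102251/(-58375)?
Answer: -211574 + I*√3260889774414540690/1364422225 ≈ -2.1157e+5 + 1.3235*I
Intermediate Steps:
m = -102251/58375 (m = 102251*(-1/58375) = -102251/58375 ≈ -1.7516)
-211574 + √(1/116867 + m) = -211574 + √(1/116867 - 102251/58375) = -211574 + √(-11949709242/6822111125) = -211574 + I*√3260889774414540690/1364422225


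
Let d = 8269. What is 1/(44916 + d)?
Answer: 1/53185 ≈ 1.8802e-5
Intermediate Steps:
1/(44916 + d) = 1/(44916 + 8269) = 1/53185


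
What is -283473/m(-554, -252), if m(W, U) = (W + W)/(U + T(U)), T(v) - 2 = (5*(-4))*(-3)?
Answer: -26929935/554 ≈ -48610.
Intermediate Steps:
T(v) = 62 (T(v) = 2 + (5*(-4))*(-3) = 2 - 20*(-3) = 2 + 60 = 62)
m(W, U) = 2*W/(62 + U) (m(W, U) = (W + W)/(U + 62) = (2*W)/(62 + U) = 2*W/(62 + U))
-283473/m(-554, -252) = -283473/(2*(-554)/(62 - 252)) = -283473/(2*(-554)/(-190)) = -283473/(2*(-554)*(-1/190)) = -283473/554/95 = -283473*95/554 = -26929935/554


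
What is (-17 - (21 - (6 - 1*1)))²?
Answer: 1089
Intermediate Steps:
(-17 - (21 - (6 - 1*1)))² = (-17 - (21 - (6 - 1)))² = (-17 - (21 - 1*5))² = (-17 - (21 - 5))² = (-17 - 1*16)² = (-17 - 16)² = (-33)² = 1089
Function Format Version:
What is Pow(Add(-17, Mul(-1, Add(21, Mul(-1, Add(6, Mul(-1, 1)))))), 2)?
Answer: 1089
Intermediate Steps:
Pow(Add(-17, Mul(-1, Add(21, Mul(-1, Add(6, Mul(-1, 1)))))), 2) = Pow(Add(-17, Mul(-1, Add(21, Mul(-1, Add(6, -1))))), 2) = Pow(Add(-17, Mul(-1, Add(21, Mul(-1, 5)))), 2) = Pow(Add(-17, Mul(-1, Add(21, -5))), 2) = Pow(Add(-17, Mul(-1, 16)), 2) = Pow(Add(-17, -16), 2) = Pow(-33, 2) = 1089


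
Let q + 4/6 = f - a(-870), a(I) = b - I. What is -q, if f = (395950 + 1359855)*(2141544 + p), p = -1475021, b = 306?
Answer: -3510853244515/3 ≈ -1.1703e+12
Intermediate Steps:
a(I) = 306 - I
f = 1170284416015 (f = (395950 + 1359855)*(2141544 - 1475021) = 1755805*666523 = 1170284416015)
q = 3510853244515/3 (q = -⅔ + (1170284416015 - (306 - 1*(-870))) = -⅔ + (1170284416015 - (306 + 870)) = -⅔ + (1170284416015 - 1*1176) = -⅔ + (1170284416015 - 1176) = -⅔ + 1170284414839 = 3510853244515/3 ≈ 1.1703e+12)
-q = -1*3510853244515/3 = -3510853244515/3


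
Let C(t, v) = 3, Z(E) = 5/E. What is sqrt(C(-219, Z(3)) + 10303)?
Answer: sqrt(10306) ≈ 101.52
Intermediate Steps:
sqrt(C(-219, Z(3)) + 10303) = sqrt(3 + 10303) = sqrt(10306)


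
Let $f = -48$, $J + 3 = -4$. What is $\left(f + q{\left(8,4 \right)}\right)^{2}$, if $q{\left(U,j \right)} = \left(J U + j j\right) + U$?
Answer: $6400$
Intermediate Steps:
$J = -7$ ($J = -3 - 4 = -7$)
$q{\left(U,j \right)} = j^{2} - 6 U$ ($q{\left(U,j \right)} = \left(- 7 U + j j\right) + U = \left(- 7 U + j^{2}\right) + U = \left(j^{2} - 7 U\right) + U = j^{2} - 6 U$)
$\left(f + q{\left(8,4 \right)}\right)^{2} = \left(-48 + \left(4^{2} - 48\right)\right)^{2} = \left(-48 + \left(16 - 48\right)\right)^{2} = \left(-48 - 32\right)^{2} = \left(-80\right)^{2} = 6400$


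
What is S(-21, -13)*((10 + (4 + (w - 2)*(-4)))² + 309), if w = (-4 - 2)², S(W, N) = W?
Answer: -319053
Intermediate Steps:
w = 36 (w = (-6)² = 36)
S(-21, -13)*((10 + (4 + (w - 2)*(-4)))² + 309) = -21*((10 + (4 + (36 - 2)*(-4)))² + 309) = -21*((10 + (4 + 34*(-4)))² + 309) = -21*((10 + (4 - 136))² + 309) = -21*((10 - 132)² + 309) = -21*((-122)² + 309) = -21*(14884 + 309) = -21*15193 = -319053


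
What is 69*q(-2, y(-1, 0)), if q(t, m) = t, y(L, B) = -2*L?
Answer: -138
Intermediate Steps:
69*q(-2, y(-1, 0)) = 69*(-2) = -138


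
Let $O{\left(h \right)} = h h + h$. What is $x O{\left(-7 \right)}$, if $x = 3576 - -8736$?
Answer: $517104$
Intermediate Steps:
$x = 12312$ ($x = 3576 + 8736 = 12312$)
$O{\left(h \right)} = h + h^{2}$ ($O{\left(h \right)} = h^{2} + h = h + h^{2}$)
$x O{\left(-7 \right)} = 12312 \left(- 7 \left(1 - 7\right)\right) = 12312 \left(\left(-7\right) \left(-6\right)\right) = 12312 \cdot 42 = 517104$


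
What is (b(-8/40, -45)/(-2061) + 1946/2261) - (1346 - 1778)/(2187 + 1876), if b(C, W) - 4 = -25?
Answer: 51824929/53034339 ≈ 0.97720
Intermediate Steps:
b(C, W) = -21 (b(C, W) = 4 - 25 = -21)
(b(-8/40, -45)/(-2061) + 1946/2261) - (1346 - 1778)/(2187 + 1876) = (-21/(-2061) + 1946/2261) - (1346 - 1778)/(2187 + 1876) = (-21*(-1/2061) + 1946*(1/2261)) - (-432)/4063 = (7/687 + 278/323) - (-432)/4063 = 193247/221901 - 1*(-432/4063) = 193247/221901 + 432/4063 = 51824929/53034339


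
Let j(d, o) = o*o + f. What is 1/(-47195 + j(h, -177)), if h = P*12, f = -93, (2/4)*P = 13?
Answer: -1/15959 ≈ -6.2661e-5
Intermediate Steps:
P = 26 (P = 2*13 = 26)
h = 312 (h = 26*12 = 312)
j(d, o) = -93 + o² (j(d, o) = o*o - 93 = o² - 93 = -93 + o²)
1/(-47195 + j(h, -177)) = 1/(-47195 + (-93 + (-177)²)) = 1/(-47195 + (-93 + 31329)) = 1/(-47195 + 31236) = 1/(-15959) = -1/15959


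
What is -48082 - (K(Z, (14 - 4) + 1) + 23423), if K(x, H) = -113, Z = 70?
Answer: -71392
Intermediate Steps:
-48082 - (K(Z, (14 - 4) + 1) + 23423) = -48082 - (-113 + 23423) = -48082 - 1*23310 = -48082 - 23310 = -71392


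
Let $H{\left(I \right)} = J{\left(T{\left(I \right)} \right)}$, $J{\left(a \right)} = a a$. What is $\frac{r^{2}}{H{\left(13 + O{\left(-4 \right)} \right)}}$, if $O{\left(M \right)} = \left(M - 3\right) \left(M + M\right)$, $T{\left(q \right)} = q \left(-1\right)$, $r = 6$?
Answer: $\frac{4}{529} \approx 0.0075614$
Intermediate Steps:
$T{\left(q \right)} = - q$
$O{\left(M \right)} = 2 M \left(-3 + M\right)$ ($O{\left(M \right)} = \left(-3 + M\right) 2 M = 2 M \left(-3 + M\right)$)
$J{\left(a \right)} = a^{2}$
$H{\left(I \right)} = I^{2}$ ($H{\left(I \right)} = \left(- I\right)^{2} = I^{2}$)
$\frac{r^{2}}{H{\left(13 + O{\left(-4 \right)} \right)}} = \frac{6^{2}}{\left(13 + 2 \left(-4\right) \left(-3 - 4\right)\right)^{2}} = \frac{36}{\left(13 + 2 \left(-4\right) \left(-7\right)\right)^{2}} = \frac{36}{\left(13 + 56\right)^{2}} = \frac{36}{69^{2}} = \frac{36}{4761} = 36 \cdot \frac{1}{4761} = \frac{4}{529}$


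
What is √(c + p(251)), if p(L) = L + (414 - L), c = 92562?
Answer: 4*√5811 ≈ 304.92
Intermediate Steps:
p(L) = 414
√(c + p(251)) = √(92562 + 414) = √92976 = 4*√5811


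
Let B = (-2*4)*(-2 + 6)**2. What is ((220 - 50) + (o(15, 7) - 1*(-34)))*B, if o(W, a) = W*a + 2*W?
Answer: -43392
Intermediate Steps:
o(W, a) = 2*W + W*a
B = -128 (B = -8*4**2 = -8*16 = -128)
((220 - 50) + (o(15, 7) - 1*(-34)))*B = ((220 - 50) + (15*(2 + 7) - 1*(-34)))*(-128) = (170 + (15*9 + 34))*(-128) = (170 + (135 + 34))*(-128) = (170 + 169)*(-128) = 339*(-128) = -43392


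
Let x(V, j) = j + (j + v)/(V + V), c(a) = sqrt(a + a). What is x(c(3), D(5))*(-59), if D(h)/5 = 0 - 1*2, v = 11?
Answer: 590 - 59*sqrt(6)/12 ≈ 577.96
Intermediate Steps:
c(a) = sqrt(2)*sqrt(a) (c(a) = sqrt(2*a) = sqrt(2)*sqrt(a))
D(h) = -10 (D(h) = 5*(0 - 1*2) = 5*(0 - 2) = 5*(-2) = -10)
x(V, j) = j + (11 + j)/(2*V) (x(V, j) = j + (j + 11)/(V + V) = j + (11 + j)/((2*V)) = j + (11 + j)*(1/(2*V)) = j + (11 + j)/(2*V))
x(c(3), D(5))*(-59) = ((11 - 10 + 2*(sqrt(2)*sqrt(3))*(-10))/(2*((sqrt(2)*sqrt(3)))))*(-59) = ((11 - 10 + 2*sqrt(6)*(-10))/(2*(sqrt(6))))*(-59) = ((sqrt(6)/6)*(11 - 10 - 20*sqrt(6))/2)*(-59) = ((sqrt(6)/6)*(1 - 20*sqrt(6))/2)*(-59) = (sqrt(6)*(1 - 20*sqrt(6))/12)*(-59) = -59*sqrt(6)*(1 - 20*sqrt(6))/12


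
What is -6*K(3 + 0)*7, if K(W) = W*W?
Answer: -378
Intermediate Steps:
K(W) = W²
-6*K(3 + 0)*7 = -6*(3 + 0)²*7 = -6*3²*7 = -6*9*7 = -54*7 = -378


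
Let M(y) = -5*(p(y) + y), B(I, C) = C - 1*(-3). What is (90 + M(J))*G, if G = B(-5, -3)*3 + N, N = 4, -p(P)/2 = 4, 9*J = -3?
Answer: 1580/3 ≈ 526.67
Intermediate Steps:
J = -⅓ (J = (⅑)*(-3) = -⅓ ≈ -0.33333)
B(I, C) = 3 + C (B(I, C) = C + 3 = 3 + C)
p(P) = -8 (p(P) = -2*4 = -8)
M(y) = 40 - 5*y (M(y) = -5*(-8 + y) = 40 - 5*y)
G = 4 (G = (3 - 3)*3 + 4 = 0*3 + 4 = 0 + 4 = 4)
(90 + M(J))*G = (90 + (40 - 5*(-⅓)))*4 = (90 + (40 + 5/3))*4 = (90 + 125/3)*4 = (395/3)*4 = 1580/3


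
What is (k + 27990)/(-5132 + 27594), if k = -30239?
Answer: -2249/22462 ≈ -0.10012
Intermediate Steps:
(k + 27990)/(-5132 + 27594) = (-30239 + 27990)/(-5132 + 27594) = -2249/22462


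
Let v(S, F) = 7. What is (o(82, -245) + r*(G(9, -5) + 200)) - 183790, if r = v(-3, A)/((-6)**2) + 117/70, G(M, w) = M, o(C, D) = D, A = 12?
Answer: -231392741/1260 ≈ -1.8365e+5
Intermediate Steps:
r = 2351/1260 (r = 7/((-6)**2) + 117/70 = 7/36 + 117*(1/70) = 7*(1/36) + 117/70 = 7/36 + 117/70 = 2351/1260 ≈ 1.8659)
(o(82, -245) + r*(G(9, -5) + 200)) - 183790 = (-245 + 2351*(9 + 200)/1260) - 183790 = (-245 + (2351/1260)*209) - 183790 = (-245 + 491359/1260) - 183790 = 182659/1260 - 183790 = -231392741/1260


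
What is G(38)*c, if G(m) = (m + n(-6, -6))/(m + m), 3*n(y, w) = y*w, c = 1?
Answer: 25/38 ≈ 0.65790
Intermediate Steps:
n(y, w) = w*y/3 (n(y, w) = (y*w)/3 = (w*y)/3 = w*y/3)
G(m) = (12 + m)/(2*m) (G(m) = (m + (⅓)*(-6)*(-6))/(m + m) = (m + 12)/((2*m)) = (12 + m)*(1/(2*m)) = (12 + m)/(2*m))
G(38)*c = ((½)*(12 + 38)/38)*1 = ((½)*(1/38)*50)*1 = (25/38)*1 = 25/38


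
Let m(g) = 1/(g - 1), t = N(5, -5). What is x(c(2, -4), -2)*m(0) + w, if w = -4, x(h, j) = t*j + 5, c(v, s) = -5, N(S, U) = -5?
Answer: -19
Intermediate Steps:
t = -5
m(g) = 1/(-1 + g)
x(h, j) = 5 - 5*j (x(h, j) = -5*j + 5 = 5 - 5*j)
x(c(2, -4), -2)*m(0) + w = (5 - 5*(-2))/(-1 + 0) - 4 = (5 + 10)/(-1) - 4 = 15*(-1) - 4 = -15 - 4 = -19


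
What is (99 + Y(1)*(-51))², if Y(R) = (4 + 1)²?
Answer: 1382976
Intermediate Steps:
Y(R) = 25 (Y(R) = 5² = 25)
(99 + Y(1)*(-51))² = (99 + 25*(-51))² = (99 - 1275)² = (-1176)² = 1382976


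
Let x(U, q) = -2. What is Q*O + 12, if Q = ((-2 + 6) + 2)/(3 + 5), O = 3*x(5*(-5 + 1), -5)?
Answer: 15/2 ≈ 7.5000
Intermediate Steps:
O = -6 (O = 3*(-2) = -6)
Q = 3/4 (Q = (4 + 2)/8 = 6*(1/8) = 3/4 ≈ 0.75000)
Q*O + 12 = (3/4)*(-6) + 12 = -9/2 + 12 = 15/2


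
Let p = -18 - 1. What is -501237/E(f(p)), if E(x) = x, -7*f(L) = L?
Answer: -3508659/19 ≈ -1.8467e+5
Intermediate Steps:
p = -19
f(L) = -L/7
-501237/E(f(p)) = -501237/((-1/7*(-19))) = -501237/19/7 = -501237*7/19 = -3508659/19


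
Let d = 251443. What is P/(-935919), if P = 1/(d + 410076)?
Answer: -1/619128200961 ≈ -1.6152e-12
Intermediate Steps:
P = 1/661519 (P = 1/(251443 + 410076) = 1/661519 ≈ 1.5117e-6)
P/(-935919) = (1/661519)/(-935919) = (1/661519)*(-1/935919) = -1/619128200961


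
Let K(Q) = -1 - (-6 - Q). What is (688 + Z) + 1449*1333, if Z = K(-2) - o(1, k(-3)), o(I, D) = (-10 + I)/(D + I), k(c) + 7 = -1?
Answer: 13525447/7 ≈ 1.9322e+6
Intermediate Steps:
k(c) = -8 (k(c) = -7 - 1 = -8)
K(Q) = 5 + Q (K(Q) = -1 + (6 + Q) = 5 + Q)
o(I, D) = (-10 + I)/(D + I)
Z = 12/7 (Z = (5 - 2) - (-10 + 1)/(-8 + 1) = 3 - (-9)/(-7) = 3 - (-1)*(-9)/7 = 3 - 1*9/7 = 3 - 9/7 = 12/7 ≈ 1.7143)
(688 + Z) + 1449*1333 = (688 + 12/7) + 1449*1333 = 4828/7 + 1931517 = 13525447/7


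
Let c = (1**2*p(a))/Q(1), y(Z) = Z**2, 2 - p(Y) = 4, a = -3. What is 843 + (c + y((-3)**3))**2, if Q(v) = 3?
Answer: 4781812/9 ≈ 5.3131e+5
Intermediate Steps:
p(Y) = -2 (p(Y) = 2 - 1*4 = 2 - 4 = -2)
c = -2/3 (c = (1**2*(-2))/3 = (1*(-2))*(1/3) = -2*1/3 = -2/3 ≈ -0.66667)
843 + (c + y((-3)**3))**2 = 843 + (-2/3 + ((-3)**3)**2)**2 = 843 + (-2/3 + (-27)**2)**2 = 843 + (-2/3 + 729)**2 = 843 + (2185/3)**2 = 843 + 4774225/9 = 4781812/9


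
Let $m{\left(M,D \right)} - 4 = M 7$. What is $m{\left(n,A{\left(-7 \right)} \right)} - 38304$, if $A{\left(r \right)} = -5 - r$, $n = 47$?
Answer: $-37971$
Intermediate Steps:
$m{\left(M,D \right)} = 4 + 7 M$ ($m{\left(M,D \right)} = 4 + M 7 = 4 + 7 M$)
$m{\left(n,A{\left(-7 \right)} \right)} - 38304 = \left(4 + 7 \cdot 47\right) - 38304 = \left(4 + 329\right) - 38304 = 333 - 38304 = -37971$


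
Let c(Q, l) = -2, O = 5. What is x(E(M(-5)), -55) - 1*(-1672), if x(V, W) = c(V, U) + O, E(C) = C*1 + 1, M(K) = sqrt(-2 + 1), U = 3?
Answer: 1675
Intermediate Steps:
M(K) = I (M(K) = sqrt(-1) = I)
E(C) = 1 + C (E(C) = C + 1 = 1 + C)
x(V, W) = 3 (x(V, W) = -2 + 5 = 3)
x(E(M(-5)), -55) - 1*(-1672) = 3 - 1*(-1672) = 3 + 1672 = 1675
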